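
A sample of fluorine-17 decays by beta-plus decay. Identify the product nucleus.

O-17

Beta-plus decay: mass number changes by +0, atomic number by -1.
A: 17 = 17; Z: 9 − 1 = 8.
Z = 8 is oxygen, so the daughter is oxygen-17.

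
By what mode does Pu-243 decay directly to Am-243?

ΔA = 243 − 243 = 0; ΔZ = 95 − 94 = +1.
A is unchanged and Z rises by 1 — a neutron has become a proton (β⁻ decay).

beta-minus decay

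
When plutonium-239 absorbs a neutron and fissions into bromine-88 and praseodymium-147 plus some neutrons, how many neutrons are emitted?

Conserve mass number: 240 = 88 + 147 + k, so k = 240 − 235 = 5.
Check atomic number: 94 = 35 + 59 + 0 = 94. ✓

5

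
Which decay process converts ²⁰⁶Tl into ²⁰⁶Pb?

beta-minus decay

ΔA = 206 − 206 = 0; ΔZ = 82 − 81 = +1.
A is unchanged and Z rises by 1 — a neutron has become a proton (β⁻ decay).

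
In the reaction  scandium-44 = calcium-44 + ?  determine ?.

positron

Conserve mass number: 44 = 44 + A, so A = 0.
Conserve atomic number: 21 = 20 + Z, so Z = 1.
A = 0 and Z = 1 is e⁺ — a positron.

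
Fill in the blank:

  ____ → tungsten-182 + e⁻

Conserve mass number: A = 182 + 0, so A = 182.
Conserve atomic number: Z = 74 − 1, so Z = 73.
Z = 73 is tantalum, so the species is tantalum-182.

Ta-182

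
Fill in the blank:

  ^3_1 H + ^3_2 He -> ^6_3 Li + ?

Conserve mass number: 3 + 3 = 6 + A, so A = 0.
Conserve atomic number: 1 + 2 = 3 + Z, so Z = 0.
A = 0 and Z = 0 is ^0_0 γ — a gamma ray.

gamma ray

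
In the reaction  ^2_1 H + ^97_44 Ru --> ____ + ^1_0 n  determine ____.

Conserve mass number: 2 + 97 = A + 1, so A = 98.
Conserve atomic number: 1 + 44 = Z + 0, so Z = 45.
Z = 45 is rhodium, so the species is ^98_45 Rh.

Rh-98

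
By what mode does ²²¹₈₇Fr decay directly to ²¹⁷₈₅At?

ΔA = 217 − 221 = -4; ΔZ = 85 − 87 = -2.
A drops by 4 and Z drops by 2 — the signature of alpha emission.

alpha decay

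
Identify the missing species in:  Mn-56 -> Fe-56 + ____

Conserve mass number: 56 = 56 + A, so A = 0.
Conserve atomic number: 25 = 26 + Z, so Z = -1.
A = 0 and Z = -1 is e⁻ — a beta-minus particle.

beta-minus particle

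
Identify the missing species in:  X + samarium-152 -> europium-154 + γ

deuteron

Conserve mass number: A + 152 = 154 + 0, so A = 2.
Conserve atomic number: Z + 62 = 63 + 0, so Z = 1.
A = 2 and Z = 1 is hydrogen-2 — a deuteron.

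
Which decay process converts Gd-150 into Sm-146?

ΔA = 146 − 150 = -4; ΔZ = 62 − 64 = -2.
A drops by 4 and Z drops by 2 — the signature of alpha emission.

alpha decay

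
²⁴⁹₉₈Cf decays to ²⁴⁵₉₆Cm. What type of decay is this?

alpha decay

ΔA = 245 − 249 = -4; ΔZ = 96 − 98 = -2.
A drops by 4 and Z drops by 2 — the signature of alpha emission.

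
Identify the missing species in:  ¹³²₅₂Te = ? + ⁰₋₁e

I-132

Conserve mass number: 132 = A + 0, so A = 132.
Conserve atomic number: 52 = Z − 1, so Z = 53.
Z = 53 is iodine, so the species is ¹³²₅₃I.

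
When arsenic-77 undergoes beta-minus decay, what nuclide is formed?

Beta-minus decay: mass number changes by +0, atomic number by +1.
A: 77 = 77; Z: 33 + 1 = 34.
Z = 34 is selenium, so the daughter is selenium-77.

Se-77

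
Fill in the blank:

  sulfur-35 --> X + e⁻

Cl-35

Conserve mass number: 35 = A + 0, so A = 35.
Conserve atomic number: 16 = Z − 1, so Z = 17.
Z = 17 is chlorine, so the species is chlorine-35.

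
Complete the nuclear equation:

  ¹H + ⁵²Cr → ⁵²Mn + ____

Conserve mass number: 1 + 52 = 52 + A, so A = 1.
Conserve atomic number: 1 + 24 = 25 + Z, so Z = 0.
A = 1 and Z = 0 is ¹n — a neutron.

neutron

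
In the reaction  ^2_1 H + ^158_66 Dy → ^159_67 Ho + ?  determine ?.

Conserve mass number: 2 + 158 = 159 + A, so A = 1.
Conserve atomic number: 1 + 66 = 67 + Z, so Z = 0.
A = 1 and Z = 0 is ^1_0 n — a neutron.

neutron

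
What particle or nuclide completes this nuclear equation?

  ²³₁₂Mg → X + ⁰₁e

Conserve mass number: 23 = A + 0, so A = 23.
Conserve atomic number: 12 = Z + 1, so Z = 11.
Z = 11 is sodium, so the species is ²³₁₁Na.

Na-23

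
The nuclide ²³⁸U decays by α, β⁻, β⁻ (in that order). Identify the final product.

Start: (A, Z) = (238, 92).
After α: (234, 90).
After β⁻: (234, 91).
After β⁻: (234, 92).
Z = 92 is uranium.

U-234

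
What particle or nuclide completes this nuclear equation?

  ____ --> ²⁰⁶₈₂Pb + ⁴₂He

Conserve mass number: A = 206 + 4, so A = 210.
Conserve atomic number: Z = 82 + 2, so Z = 84.
Z = 84 is polonium, so the species is ²¹⁰₈₄Po.

Po-210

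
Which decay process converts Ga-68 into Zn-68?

beta-plus decay or electron capture

ΔA = 68 − 68 = 0; ΔZ = 30 − 31 = -1.
A is unchanged and Z drops by 1 — a proton has become a neutron (β⁺ emission or electron capture).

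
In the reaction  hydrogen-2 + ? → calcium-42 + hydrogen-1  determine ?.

Conserve mass number: 2 + A = 42 + 1, so A = 41.
Conserve atomic number: 1 + Z = 20 + 1, so Z = 20.
Z = 20 is calcium, so the species is calcium-41.

Ca-41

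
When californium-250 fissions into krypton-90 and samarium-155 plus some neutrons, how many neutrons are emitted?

5

Conserve mass number: 250 = 90 + 155 + k, so k = 250 − 245 = 5.
Check atomic number: 98 = 36 + 62 + 0 = 98. ✓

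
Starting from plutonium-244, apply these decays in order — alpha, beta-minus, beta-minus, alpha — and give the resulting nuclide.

Start: (A, Z) = (244, 94).
After α: (240, 92).
After β⁻: (240, 93).
After β⁻: (240, 94).
After α: (236, 92).
Z = 92 is uranium.

U-236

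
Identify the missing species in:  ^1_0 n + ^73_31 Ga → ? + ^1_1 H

Conserve mass number: 1 + 73 = A + 1, so A = 73.
Conserve atomic number: 0 + 31 = Z + 1, so Z = 30.
Z = 30 is zinc, so the species is ^73_30 Zn.

Zn-73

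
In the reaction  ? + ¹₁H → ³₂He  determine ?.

Conserve mass number: A + 1 = 3, so A = 2.
Conserve atomic number: Z + 1 = 2, so Z = 1.
A = 2 and Z = 1 is ²₁H — a deuteron.

deuteron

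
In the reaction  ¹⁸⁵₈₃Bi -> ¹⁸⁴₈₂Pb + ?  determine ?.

proton

Conserve mass number: 185 = 184 + A, so A = 1.
Conserve atomic number: 83 = 82 + Z, so Z = 1.
A = 1 and Z = 1 is ¹₁H — a proton.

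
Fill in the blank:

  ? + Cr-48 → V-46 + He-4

deuteron

Conserve mass number: A + 48 = 46 + 4, so A = 2.
Conserve atomic number: Z + 24 = 23 + 2, so Z = 1.
A = 2 and Z = 1 is H-2 — a deuteron.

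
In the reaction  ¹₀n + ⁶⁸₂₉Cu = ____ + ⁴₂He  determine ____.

Co-65

Conserve mass number: 1 + 68 = A + 4, so A = 65.
Conserve atomic number: 0 + 29 = Z + 2, so Z = 27.
Z = 27 is cobalt, so the species is ⁶⁵₂₇Co.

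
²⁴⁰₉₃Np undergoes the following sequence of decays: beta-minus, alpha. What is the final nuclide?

U-236

Start: (A, Z) = (240, 93).
After β⁻: (240, 94).
After α: (236, 92).
Z = 92 is uranium.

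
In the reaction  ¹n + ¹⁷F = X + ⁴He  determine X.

N-14

Conserve mass number: 1 + 17 = A + 4, so A = 14.
Conserve atomic number: 0 + 9 = Z + 2, so Z = 7.
Z = 7 is nitrogen, so the species is ¹⁴N.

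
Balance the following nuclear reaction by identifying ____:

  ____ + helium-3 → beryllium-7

alpha particle

Conserve mass number: A + 3 = 7, so A = 4.
Conserve atomic number: Z + 2 = 4, so Z = 2.
A = 4 and Z = 2 is helium-4 — an alpha particle.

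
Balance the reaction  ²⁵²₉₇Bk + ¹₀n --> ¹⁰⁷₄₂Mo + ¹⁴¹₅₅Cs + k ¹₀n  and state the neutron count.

Conserve mass number: 253 = 107 + 141 + k, so k = 253 − 248 = 5.
Check atomic number: 97 = 42 + 55 + 0 = 97. ✓

5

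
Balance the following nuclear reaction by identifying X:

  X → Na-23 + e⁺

Mg-23

Conserve mass number: A = 23 + 0, so A = 23.
Conserve atomic number: Z = 11 + 1, so Z = 12.
Z = 12 is magnesium, so the species is Mg-23.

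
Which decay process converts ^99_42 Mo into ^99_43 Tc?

beta-minus decay

ΔA = 99 − 99 = 0; ΔZ = 43 − 42 = +1.
A is unchanged and Z rises by 1 — a neutron has become a proton (β⁻ decay).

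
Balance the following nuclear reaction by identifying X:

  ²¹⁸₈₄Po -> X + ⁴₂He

Conserve mass number: 218 = A + 4, so A = 214.
Conserve atomic number: 84 = Z + 2, so Z = 82.
Z = 82 is lead, so the species is ²¹⁴₈₂Pb.

Pb-214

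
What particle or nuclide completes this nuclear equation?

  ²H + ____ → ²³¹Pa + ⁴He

U-233

Conserve mass number: 2 + A = 231 + 4, so A = 233.
Conserve atomic number: 1 + Z = 91 + 2, so Z = 92.
Z = 92 is uranium, so the species is ²³³U.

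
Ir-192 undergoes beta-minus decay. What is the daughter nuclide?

Pt-192

Beta-minus decay: mass number changes by +0, atomic number by +1.
A: 192 = 192; Z: 77 + 1 = 78.
Z = 78 is platinum, so the daughter is Pt-192.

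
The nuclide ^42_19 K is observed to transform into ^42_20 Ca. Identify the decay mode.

ΔA = 42 − 42 = 0; ΔZ = 20 − 19 = +1.
A is unchanged and Z rises by 1 — a neutron has become a proton (β⁻ decay).

beta-minus decay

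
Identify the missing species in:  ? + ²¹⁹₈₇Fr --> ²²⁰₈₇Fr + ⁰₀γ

Conserve mass number: A + 219 = 220 + 0, so A = 1.
Conserve atomic number: Z + 87 = 87 + 0, so Z = 0.
A = 1 and Z = 0 is ¹₀n — a neutron.

neutron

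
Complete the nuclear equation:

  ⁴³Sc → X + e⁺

Conserve mass number: 43 = A + 0, so A = 43.
Conserve atomic number: 21 = Z + 1, so Z = 20.
Z = 20 is calcium, so the species is ⁴³Ca.

Ca-43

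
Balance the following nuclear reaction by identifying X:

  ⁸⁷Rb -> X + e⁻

Sr-87

Conserve mass number: 87 = A + 0, so A = 87.
Conserve atomic number: 37 = Z − 1, so Z = 38.
Z = 38 is strontium, so the species is ⁸⁷Sr.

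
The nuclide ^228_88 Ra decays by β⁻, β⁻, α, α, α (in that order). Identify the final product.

Po-216

Start: (A, Z) = (228, 88).
After β⁻: (228, 89).
After β⁻: (228, 90).
After α: (224, 88).
After α: (220, 86).
After α: (216, 84).
Z = 84 is polonium.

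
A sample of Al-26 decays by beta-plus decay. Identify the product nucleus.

Beta-plus decay: mass number changes by +0, atomic number by -1.
A: 26 = 26; Z: 13 − 1 = 12.
Z = 12 is magnesium, so the daughter is Mg-26.

Mg-26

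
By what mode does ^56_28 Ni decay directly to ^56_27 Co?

beta-plus decay or electron capture

ΔA = 56 − 56 = 0; ΔZ = 27 − 28 = -1.
A is unchanged and Z drops by 1 — a proton has become a neutron (β⁺ emission or electron capture).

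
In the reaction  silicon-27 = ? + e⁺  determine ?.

Conserve mass number: 27 = A + 0, so A = 27.
Conserve atomic number: 14 = Z + 1, so Z = 13.
Z = 13 is aluminium, so the species is aluminium-27.

Al-27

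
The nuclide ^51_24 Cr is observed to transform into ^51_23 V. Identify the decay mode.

beta-plus decay or electron capture

ΔA = 51 − 51 = 0; ΔZ = 23 − 24 = -1.
A is unchanged and Z drops by 1 — a proton has become a neutron (β⁺ emission or electron capture).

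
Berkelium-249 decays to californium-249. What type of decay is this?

ΔA = 249 − 249 = 0; ΔZ = 98 − 97 = +1.
A is unchanged and Z rises by 1 — a neutron has become a proton (β⁻ decay).

beta-minus decay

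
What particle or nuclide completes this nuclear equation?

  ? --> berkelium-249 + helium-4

Es-253

Conserve mass number: A = 249 + 4, so A = 253.
Conserve atomic number: Z = 97 + 2, so Z = 99.
Z = 99 is einsteinium, so the species is einsteinium-253.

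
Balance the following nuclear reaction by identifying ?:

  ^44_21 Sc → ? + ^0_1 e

Conserve mass number: 44 = A + 0, so A = 44.
Conserve atomic number: 21 = Z + 1, so Z = 20.
Z = 20 is calcium, so the species is ^44_20 Ca.

Ca-44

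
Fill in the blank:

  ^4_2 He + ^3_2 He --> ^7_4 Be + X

gamma ray

Conserve mass number: 4 + 3 = 7 + A, so A = 0.
Conserve atomic number: 2 + 2 = 4 + Z, so Z = 0.
A = 0 and Z = 0 is ^0_0 γ — a gamma ray.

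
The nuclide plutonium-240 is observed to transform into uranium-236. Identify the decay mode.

alpha decay

ΔA = 236 − 240 = -4; ΔZ = 92 − 94 = -2.
A drops by 4 and Z drops by 2 — the signature of alpha emission.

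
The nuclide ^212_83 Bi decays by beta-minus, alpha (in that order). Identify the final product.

Start: (A, Z) = (212, 83).
After β⁻: (212, 84).
After α: (208, 82).
Z = 82 is lead.

Pb-208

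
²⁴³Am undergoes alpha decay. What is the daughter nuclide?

Alpha decay: mass number changes by -4, atomic number by -2.
A: 243 − 4 = 239; Z: 95 − 2 = 93.
Z = 93 is neptunium, so the daughter is ²³⁹Np.

Np-239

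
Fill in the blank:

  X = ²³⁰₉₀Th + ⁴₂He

U-234

Conserve mass number: A = 230 + 4, so A = 234.
Conserve atomic number: Z = 90 + 2, so Z = 92.
Z = 92 is uranium, so the species is ²³⁴₉₂U.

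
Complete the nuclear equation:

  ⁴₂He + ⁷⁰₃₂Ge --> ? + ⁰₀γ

Conserve mass number: 4 + 70 = A + 0, so A = 74.
Conserve atomic number: 2 + 32 = Z + 0, so Z = 34.
Z = 34 is selenium, so the species is ⁷⁴₃₄Se.

Se-74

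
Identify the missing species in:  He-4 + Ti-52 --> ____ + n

Conserve mass number: 4 + 52 = A + 1, so A = 55.
Conserve atomic number: 2 + 22 = Z + 0, so Z = 24.
Z = 24 is chromium, so the species is Cr-55.

Cr-55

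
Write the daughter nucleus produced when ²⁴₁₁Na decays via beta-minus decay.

Mg-24

Beta-minus decay: mass number changes by +0, atomic number by +1.
A: 24 = 24; Z: 11 + 1 = 12.
Z = 12 is magnesium, so the daughter is ²⁴₁₂Mg.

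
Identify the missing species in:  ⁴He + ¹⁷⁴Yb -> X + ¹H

Lu-177

Conserve mass number: 4 + 174 = A + 1, so A = 177.
Conserve atomic number: 2 + 70 = Z + 1, so Z = 71.
Z = 71 is lutetium, so the species is ¹⁷⁷Lu.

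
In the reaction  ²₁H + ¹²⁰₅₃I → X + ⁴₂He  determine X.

Te-118

Conserve mass number: 2 + 120 = A + 4, so A = 118.
Conserve atomic number: 1 + 53 = Z + 2, so Z = 52.
Z = 52 is tellurium, so the species is ¹¹⁸₅₂Te.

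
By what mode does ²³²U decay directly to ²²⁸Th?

alpha decay

ΔA = 228 − 232 = -4; ΔZ = 90 − 92 = -2.
A drops by 4 and Z drops by 2 — the signature of alpha emission.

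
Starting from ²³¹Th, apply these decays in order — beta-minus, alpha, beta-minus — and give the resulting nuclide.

Start: (A, Z) = (231, 90).
After β⁻: (231, 91).
After α: (227, 89).
After β⁻: (227, 90).
Z = 90 is thorium.

Th-227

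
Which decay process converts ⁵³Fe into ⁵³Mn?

ΔA = 53 − 53 = 0; ΔZ = 25 − 26 = -1.
A is unchanged and Z drops by 1 — a proton has become a neutron (β⁺ emission or electron capture).

beta-plus decay or electron capture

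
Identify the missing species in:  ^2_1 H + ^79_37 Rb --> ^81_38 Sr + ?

Conserve mass number: 2 + 79 = 81 + A, so A = 0.
Conserve atomic number: 1 + 37 = 38 + Z, so Z = 0.
A = 0 and Z = 0 is ^0_0 γ — a gamma ray.

gamma ray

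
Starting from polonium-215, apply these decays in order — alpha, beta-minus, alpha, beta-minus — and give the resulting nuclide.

Pb-207

Start: (A, Z) = (215, 84).
After α: (211, 82).
After β⁻: (211, 83).
After α: (207, 81).
After β⁻: (207, 82).
Z = 82 is lead.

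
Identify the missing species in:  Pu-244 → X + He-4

U-240

Conserve mass number: 244 = A + 4, so A = 240.
Conserve atomic number: 94 = Z + 2, so Z = 92.
Z = 92 is uranium, so the species is U-240.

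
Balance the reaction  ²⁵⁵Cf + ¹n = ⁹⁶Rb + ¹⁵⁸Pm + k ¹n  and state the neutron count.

Conserve mass number: 256 = 96 + 158 + k, so k = 256 − 254 = 2.
Check atomic number: 98 = 37 + 61 + 0 = 98. ✓

2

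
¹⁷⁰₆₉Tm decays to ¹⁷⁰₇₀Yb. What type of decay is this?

ΔA = 170 − 170 = 0; ΔZ = 70 − 69 = +1.
A is unchanged and Z rises by 1 — a neutron has become a proton (β⁻ decay).

beta-minus decay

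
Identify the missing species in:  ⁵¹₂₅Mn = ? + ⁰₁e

Cr-51

Conserve mass number: 51 = A + 0, so A = 51.
Conserve atomic number: 25 = Z + 1, so Z = 24.
Z = 24 is chromium, so the species is ⁵¹₂₄Cr.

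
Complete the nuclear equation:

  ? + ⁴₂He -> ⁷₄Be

Conserve mass number: A + 4 = 7, so A = 3.
Conserve atomic number: Z + 2 = 4, so Z = 2.
Z = 2 is helium, so the species is ³₂He.

He-3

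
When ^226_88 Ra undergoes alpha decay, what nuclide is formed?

Alpha decay: mass number changes by -4, atomic number by -2.
A: 226 − 4 = 222; Z: 88 − 2 = 86.
Z = 86 is radon, so the daughter is ^222_86 Rn.

Rn-222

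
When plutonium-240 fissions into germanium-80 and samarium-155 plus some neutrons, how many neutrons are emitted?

Conserve mass number: 240 = 80 + 155 + k, so k = 240 − 235 = 5.
Check atomic number: 94 = 32 + 62 + 0 = 94. ✓

5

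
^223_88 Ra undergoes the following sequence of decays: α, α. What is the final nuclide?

Start: (A, Z) = (223, 88).
After α: (219, 86).
After α: (215, 84).
Z = 84 is polonium.

Po-215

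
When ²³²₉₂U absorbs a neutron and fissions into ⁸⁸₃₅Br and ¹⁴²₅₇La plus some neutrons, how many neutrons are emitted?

Conserve mass number: 233 = 88 + 142 + k, so k = 233 − 230 = 3.
Check atomic number: 92 = 35 + 57 + 0 = 92. ✓

3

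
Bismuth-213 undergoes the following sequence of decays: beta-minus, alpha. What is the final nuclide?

Pb-209

Start: (A, Z) = (213, 83).
After β⁻: (213, 84).
After α: (209, 82).
Z = 82 is lead.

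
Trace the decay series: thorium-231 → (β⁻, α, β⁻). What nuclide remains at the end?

Start: (A, Z) = (231, 90).
After β⁻: (231, 91).
After α: (227, 89).
After β⁻: (227, 90).
Z = 90 is thorium.

Th-227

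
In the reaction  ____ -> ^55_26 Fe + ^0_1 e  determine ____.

Conserve mass number: A = 55 + 0, so A = 55.
Conserve atomic number: Z = 26 + 1, so Z = 27.
Z = 27 is cobalt, so the species is ^55_27 Co.

Co-55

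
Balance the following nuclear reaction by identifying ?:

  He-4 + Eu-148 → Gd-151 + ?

proton

Conserve mass number: 4 + 148 = 151 + A, so A = 1.
Conserve atomic number: 2 + 63 = 64 + Z, so Z = 1.
A = 1 and Z = 1 is H-1 — a proton.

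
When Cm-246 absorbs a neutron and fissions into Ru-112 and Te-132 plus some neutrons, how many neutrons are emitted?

Conserve mass number: 247 = 112 + 132 + k, so k = 247 − 244 = 3.
Check atomic number: 96 = 44 + 52 + 0 = 96. ✓

3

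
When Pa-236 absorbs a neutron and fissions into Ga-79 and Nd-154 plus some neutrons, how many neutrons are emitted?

4

Conserve mass number: 237 = 79 + 154 + k, so k = 237 − 233 = 4.
Check atomic number: 91 = 31 + 60 + 0 = 91. ✓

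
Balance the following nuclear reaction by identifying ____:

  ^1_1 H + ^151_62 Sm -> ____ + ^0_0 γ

Conserve mass number: 1 + 151 = A + 0, so A = 152.
Conserve atomic number: 1 + 62 = Z + 0, so Z = 63.
Z = 63 is europium, so the species is ^152_63 Eu.

Eu-152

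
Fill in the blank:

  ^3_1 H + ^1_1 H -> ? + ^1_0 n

He-3

Conserve mass number: 3 + 1 = A + 1, so A = 3.
Conserve atomic number: 1 + 1 = Z + 0, so Z = 2.
Z = 2 is helium, so the species is ^3_2 He.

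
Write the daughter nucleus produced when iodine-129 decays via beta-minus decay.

Beta-minus decay: mass number changes by +0, atomic number by +1.
A: 129 = 129; Z: 53 + 1 = 54.
Z = 54 is xenon, so the daughter is xenon-129.

Xe-129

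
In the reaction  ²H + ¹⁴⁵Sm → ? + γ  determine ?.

Conserve mass number: 2 + 145 = A + 0, so A = 147.
Conserve atomic number: 1 + 62 = Z + 0, so Z = 63.
Z = 63 is europium, so the species is ¹⁴⁷Eu.

Eu-147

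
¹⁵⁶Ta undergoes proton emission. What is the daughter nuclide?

Hf-155

Proton emission: mass number changes by -1, atomic number by -1.
A: 156 − 1 = 155; Z: 73 − 1 = 72.
Z = 72 is hafnium, so the daughter is ¹⁵⁵Hf.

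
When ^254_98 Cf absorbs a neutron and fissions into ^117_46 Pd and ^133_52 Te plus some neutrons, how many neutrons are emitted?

Conserve mass number: 255 = 117 + 133 + k, so k = 255 − 250 = 5.
Check atomic number: 98 = 46 + 52 + 0 = 98. ✓

5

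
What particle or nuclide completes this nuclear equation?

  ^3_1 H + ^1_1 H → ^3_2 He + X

neutron

Conserve mass number: 3 + 1 = 3 + A, so A = 1.
Conserve atomic number: 1 + 1 = 2 + Z, so Z = 0.
A = 1 and Z = 0 is ^1_0 n — a neutron.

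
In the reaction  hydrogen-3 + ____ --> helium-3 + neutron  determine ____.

proton

Conserve mass number: 3 + A = 3 + 1, so A = 1.
Conserve atomic number: 1 + Z = 2 + 0, so Z = 1.
A = 1 and Z = 1 is hydrogen-1 — a proton.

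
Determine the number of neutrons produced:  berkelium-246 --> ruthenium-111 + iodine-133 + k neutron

Conserve mass number: 246 = 111 + 133 + k, so k = 246 − 244 = 2.
Check atomic number: 97 = 44 + 53 + 0 = 97. ✓

2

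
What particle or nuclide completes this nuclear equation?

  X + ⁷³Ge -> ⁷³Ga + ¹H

Conserve mass number: A + 73 = 73 + 1, so A = 1.
Conserve atomic number: Z + 32 = 31 + 1, so Z = 0.
A = 1 and Z = 0 is ¹n — a neutron.

neutron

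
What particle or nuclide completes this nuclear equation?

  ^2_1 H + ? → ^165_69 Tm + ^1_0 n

Conserve mass number: 2 + A = 165 + 1, so A = 164.
Conserve atomic number: 1 + Z = 69 + 0, so Z = 68.
Z = 68 is erbium, so the species is ^164_68 Er.

Er-164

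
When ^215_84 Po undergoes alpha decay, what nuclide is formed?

Alpha decay: mass number changes by -4, atomic number by -2.
A: 215 − 4 = 211; Z: 84 − 2 = 82.
Z = 82 is lead, so the daughter is ^211_82 Pb.

Pb-211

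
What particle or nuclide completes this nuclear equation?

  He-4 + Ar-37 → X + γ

Ca-41

Conserve mass number: 4 + 37 = A + 0, so A = 41.
Conserve atomic number: 2 + 18 = Z + 0, so Z = 20.
Z = 20 is calcium, so the species is Ca-41.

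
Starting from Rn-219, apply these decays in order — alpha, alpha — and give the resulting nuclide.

Pb-211

Start: (A, Z) = (219, 86).
After α: (215, 84).
After α: (211, 82).
Z = 82 is lead.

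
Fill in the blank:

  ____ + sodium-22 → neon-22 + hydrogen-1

neutron

Conserve mass number: A + 22 = 22 + 1, so A = 1.
Conserve atomic number: Z + 11 = 10 + 1, so Z = 0.
A = 1 and Z = 0 is neutron — a neutron.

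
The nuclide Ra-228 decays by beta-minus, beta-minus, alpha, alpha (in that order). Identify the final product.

Rn-220

Start: (A, Z) = (228, 88).
After β⁻: (228, 89).
After β⁻: (228, 90).
After α: (224, 88).
After α: (220, 86).
Z = 86 is radon.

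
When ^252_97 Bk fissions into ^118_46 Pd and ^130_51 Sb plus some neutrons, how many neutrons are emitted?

4

Conserve mass number: 252 = 118 + 130 + k, so k = 252 − 248 = 4.
Check atomic number: 97 = 46 + 51 + 0 = 97. ✓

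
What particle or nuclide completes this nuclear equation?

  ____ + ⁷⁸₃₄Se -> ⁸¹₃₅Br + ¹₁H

alpha particle

Conserve mass number: A + 78 = 81 + 1, so A = 4.
Conserve atomic number: Z + 34 = 35 + 1, so Z = 2.
A = 4 and Z = 2 is ⁴₂He — an alpha particle.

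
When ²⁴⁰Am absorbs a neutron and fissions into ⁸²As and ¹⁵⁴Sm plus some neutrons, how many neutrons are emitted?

5

Conserve mass number: 241 = 82 + 154 + k, so k = 241 − 236 = 5.
Check atomic number: 95 = 33 + 62 + 0 = 95. ✓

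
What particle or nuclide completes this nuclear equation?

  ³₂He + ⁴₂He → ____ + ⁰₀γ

Be-7

Conserve mass number: 3 + 4 = A + 0, so A = 7.
Conserve atomic number: 2 + 2 = Z + 0, so Z = 4.
Z = 4 is beryllium, so the species is ⁷₄Be.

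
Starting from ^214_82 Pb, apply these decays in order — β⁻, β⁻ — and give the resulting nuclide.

Start: (A, Z) = (214, 82).
After β⁻: (214, 83).
After β⁻: (214, 84).
Z = 84 is polonium.

Po-214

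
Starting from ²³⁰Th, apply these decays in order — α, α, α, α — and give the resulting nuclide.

Start: (A, Z) = (230, 90).
After α: (226, 88).
After α: (222, 86).
After α: (218, 84).
After α: (214, 82).
Z = 82 is lead.

Pb-214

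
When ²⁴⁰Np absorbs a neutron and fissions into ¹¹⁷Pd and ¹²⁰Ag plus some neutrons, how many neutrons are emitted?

4

Conserve mass number: 241 = 117 + 120 + k, so k = 241 − 237 = 4.
Check atomic number: 93 = 46 + 47 + 0 = 93. ✓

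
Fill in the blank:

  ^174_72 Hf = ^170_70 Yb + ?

alpha particle

Conserve mass number: 174 = 170 + A, so A = 4.
Conserve atomic number: 72 = 70 + Z, so Z = 2.
A = 4 and Z = 2 is ^4_2 He — an alpha particle.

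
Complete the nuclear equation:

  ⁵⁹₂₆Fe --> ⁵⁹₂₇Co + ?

beta-minus particle

Conserve mass number: 59 = 59 + A, so A = 0.
Conserve atomic number: 26 = 27 + Z, so Z = -1.
A = 0 and Z = -1 is ⁰₋₁e — a beta-minus particle.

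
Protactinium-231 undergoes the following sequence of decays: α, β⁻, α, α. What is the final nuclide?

Rn-219

Start: (A, Z) = (231, 91).
After α: (227, 89).
After β⁻: (227, 90).
After α: (223, 88).
After α: (219, 86).
Z = 86 is radon.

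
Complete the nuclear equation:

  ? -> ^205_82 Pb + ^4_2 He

Po-209

Conserve mass number: A = 205 + 4, so A = 209.
Conserve atomic number: Z = 82 + 2, so Z = 84.
Z = 84 is polonium, so the species is ^209_84 Po.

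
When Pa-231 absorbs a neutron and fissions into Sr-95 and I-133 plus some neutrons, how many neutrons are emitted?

4

Conserve mass number: 232 = 95 + 133 + k, so k = 232 − 228 = 4.
Check atomic number: 91 = 38 + 53 + 0 = 91. ✓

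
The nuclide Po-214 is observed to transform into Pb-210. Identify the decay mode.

ΔA = 210 − 214 = -4; ΔZ = 82 − 84 = -2.
A drops by 4 and Z drops by 2 — the signature of alpha emission.

alpha decay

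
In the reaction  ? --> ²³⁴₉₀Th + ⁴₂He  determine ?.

U-238

Conserve mass number: A = 234 + 4, so A = 238.
Conserve atomic number: Z = 90 + 2, so Z = 92.
Z = 92 is uranium, so the species is ²³⁸₉₂U.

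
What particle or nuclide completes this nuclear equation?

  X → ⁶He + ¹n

He-7

Conserve mass number: A = 6 + 1, so A = 7.
Conserve atomic number: Z = 2 + 0, so Z = 2.
Z = 2 is helium, so the species is ⁷He.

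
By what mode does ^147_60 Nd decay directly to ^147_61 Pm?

ΔA = 147 − 147 = 0; ΔZ = 61 − 60 = +1.
A is unchanged and Z rises by 1 — a neutron has become a proton (β⁻ decay).

beta-minus decay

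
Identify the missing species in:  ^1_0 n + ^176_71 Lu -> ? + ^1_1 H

Yb-176

Conserve mass number: 1 + 176 = A + 1, so A = 176.
Conserve atomic number: 0 + 71 = Z + 1, so Z = 70.
Z = 70 is ytterbium, so the species is ^176_70 Yb.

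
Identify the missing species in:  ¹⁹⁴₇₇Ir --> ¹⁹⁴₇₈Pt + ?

beta-minus particle

Conserve mass number: 194 = 194 + A, so A = 0.
Conserve atomic number: 77 = 78 + Z, so Z = -1.
A = 0 and Z = -1 is ⁰₋₁e — a beta-minus particle.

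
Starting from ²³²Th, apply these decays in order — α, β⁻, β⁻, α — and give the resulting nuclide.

Start: (A, Z) = (232, 90).
After α: (228, 88).
After β⁻: (228, 89).
After β⁻: (228, 90).
After α: (224, 88).
Z = 88 is radium.

Ra-224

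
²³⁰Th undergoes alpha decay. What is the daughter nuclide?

Ra-226

Alpha decay: mass number changes by -4, atomic number by -2.
A: 230 − 4 = 226; Z: 90 − 2 = 88.
Z = 88 is radium, so the daughter is ²²⁶Ra.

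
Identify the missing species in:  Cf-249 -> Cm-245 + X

alpha particle

Conserve mass number: 249 = 245 + A, so A = 4.
Conserve atomic number: 98 = 96 + Z, so Z = 2.
A = 4 and Z = 2 is He-4 — an alpha particle.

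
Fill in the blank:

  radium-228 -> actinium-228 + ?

Conserve mass number: 228 = 228 + A, so A = 0.
Conserve atomic number: 88 = 89 + Z, so Z = -1.
A = 0 and Z = -1 is e⁻ — a beta-minus particle.

beta-minus particle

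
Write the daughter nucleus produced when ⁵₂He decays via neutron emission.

He-4

Neutron emission: mass number changes by -1, atomic number by +0.
A: 5 − 1 = 4; Z: 2 = 2.
Z = 2 is helium, so the daughter is ⁴₂He.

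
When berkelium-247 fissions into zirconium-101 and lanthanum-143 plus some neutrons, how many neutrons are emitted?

3

Conserve mass number: 247 = 101 + 143 + k, so k = 247 − 244 = 3.
Check atomic number: 97 = 40 + 57 + 0 = 97. ✓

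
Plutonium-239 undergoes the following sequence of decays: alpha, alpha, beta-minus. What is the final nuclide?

Start: (A, Z) = (239, 94).
After α: (235, 92).
After α: (231, 90).
After β⁻: (231, 91).
Z = 91 is protactinium.

Pa-231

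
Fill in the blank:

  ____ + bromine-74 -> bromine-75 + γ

Conserve mass number: A + 74 = 75 + 0, so A = 1.
Conserve atomic number: Z + 35 = 35 + 0, so Z = 0.
A = 1 and Z = 0 is neutron — a neutron.

neutron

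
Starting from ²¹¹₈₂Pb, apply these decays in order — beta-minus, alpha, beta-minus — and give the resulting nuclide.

Pb-207

Start: (A, Z) = (211, 82).
After β⁻: (211, 83).
After α: (207, 81).
After β⁻: (207, 82).
Z = 82 is lead.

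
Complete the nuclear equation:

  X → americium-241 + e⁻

Pu-241

Conserve mass number: A = 241 + 0, so A = 241.
Conserve atomic number: Z = 95 − 1, so Z = 94.
Z = 94 is plutonium, so the species is plutonium-241.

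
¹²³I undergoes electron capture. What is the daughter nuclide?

Te-123

Electron capture: mass number changes by +0, atomic number by -1.
A: 123 = 123; Z: 53 − 1 = 52.
Z = 52 is tellurium, so the daughter is ¹²³Te.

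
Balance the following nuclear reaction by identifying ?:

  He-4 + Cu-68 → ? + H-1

Zn-71

Conserve mass number: 4 + 68 = A + 1, so A = 71.
Conserve atomic number: 2 + 29 = Z + 1, so Z = 30.
Z = 30 is zinc, so the species is Zn-71.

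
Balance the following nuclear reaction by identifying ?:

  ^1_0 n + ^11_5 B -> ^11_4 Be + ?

Conserve mass number: 1 + 11 = 11 + A, so A = 1.
Conserve atomic number: 0 + 5 = 4 + Z, so Z = 1.
A = 1 and Z = 1 is ^1_1 H — a proton.

proton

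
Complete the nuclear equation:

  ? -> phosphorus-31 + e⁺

Conserve mass number: A = 31 + 0, so A = 31.
Conserve atomic number: Z = 15 + 1, so Z = 16.
Z = 16 is sulfur, so the species is sulfur-31.

S-31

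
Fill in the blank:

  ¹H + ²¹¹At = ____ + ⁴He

Po-208

Conserve mass number: 1 + 211 = A + 4, so A = 208.
Conserve atomic number: 1 + 85 = Z + 2, so Z = 84.
Z = 84 is polonium, so the species is ²⁰⁸Po.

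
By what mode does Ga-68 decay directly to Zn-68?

beta-plus decay or electron capture

ΔA = 68 − 68 = 0; ΔZ = 30 − 31 = -1.
A is unchanged and Z drops by 1 — a proton has become a neutron (β⁺ emission or electron capture).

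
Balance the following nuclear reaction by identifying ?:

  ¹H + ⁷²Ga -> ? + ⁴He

Zn-69

Conserve mass number: 1 + 72 = A + 4, so A = 69.
Conserve atomic number: 1 + 31 = Z + 2, so Z = 30.
Z = 30 is zinc, so the species is ⁶⁹Zn.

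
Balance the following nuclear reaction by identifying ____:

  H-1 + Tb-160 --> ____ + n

Conserve mass number: 1 + 160 = A + 1, so A = 160.
Conserve atomic number: 1 + 65 = Z + 0, so Z = 66.
Z = 66 is dysprosium, so the species is Dy-160.

Dy-160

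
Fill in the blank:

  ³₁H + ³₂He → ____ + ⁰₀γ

Conserve mass number: 3 + 3 = A + 0, so A = 6.
Conserve atomic number: 1 + 2 = Z + 0, so Z = 3.
Z = 3 is lithium, so the species is ⁶₃Li.

Li-6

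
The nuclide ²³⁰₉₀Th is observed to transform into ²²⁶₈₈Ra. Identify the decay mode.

alpha decay

ΔA = 226 − 230 = -4; ΔZ = 88 − 90 = -2.
A drops by 4 and Z drops by 2 — the signature of alpha emission.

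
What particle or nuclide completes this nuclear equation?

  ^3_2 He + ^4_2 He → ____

Be-7

Conserve mass number: 3 + 4 = A, so A = 7.
Conserve atomic number: 2 + 2 = Z, so Z = 4.
Z = 4 is beryllium, so the species is ^7_4 Be.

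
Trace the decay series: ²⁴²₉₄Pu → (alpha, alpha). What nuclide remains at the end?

Th-234

Start: (A, Z) = (242, 94).
After α: (238, 92).
After α: (234, 90).
Z = 90 is thorium.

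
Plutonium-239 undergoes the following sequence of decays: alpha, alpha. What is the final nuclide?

Start: (A, Z) = (239, 94).
After α: (235, 92).
After α: (231, 90).
Z = 90 is thorium.

Th-231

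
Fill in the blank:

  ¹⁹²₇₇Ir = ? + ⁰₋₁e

Pt-192

Conserve mass number: 192 = A + 0, so A = 192.
Conserve atomic number: 77 = Z − 1, so Z = 78.
Z = 78 is platinum, so the species is ¹⁹²₇₈Pt.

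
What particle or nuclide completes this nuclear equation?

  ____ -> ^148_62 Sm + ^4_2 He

Gd-152

Conserve mass number: A = 148 + 4, so A = 152.
Conserve atomic number: Z = 62 + 2, so Z = 64.
Z = 64 is gadolinium, so the species is ^152_64 Gd.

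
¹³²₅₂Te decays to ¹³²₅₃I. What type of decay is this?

ΔA = 132 − 132 = 0; ΔZ = 53 − 52 = +1.
A is unchanged and Z rises by 1 — a neutron has become a proton (β⁻ decay).

beta-minus decay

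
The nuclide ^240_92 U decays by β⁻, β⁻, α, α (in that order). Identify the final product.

Th-232

Start: (A, Z) = (240, 92).
After β⁻: (240, 93).
After β⁻: (240, 94).
After α: (236, 92).
After α: (232, 90).
Z = 90 is thorium.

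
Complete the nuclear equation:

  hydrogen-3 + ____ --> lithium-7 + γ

Conserve mass number: 3 + A = 7 + 0, so A = 4.
Conserve atomic number: 1 + Z = 3 + 0, so Z = 2.
A = 4 and Z = 2 is helium-4 — an alpha particle.

alpha particle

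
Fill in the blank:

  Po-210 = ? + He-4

Conserve mass number: 210 = A + 4, so A = 206.
Conserve atomic number: 84 = Z + 2, so Z = 82.
Z = 82 is lead, so the species is Pb-206.

Pb-206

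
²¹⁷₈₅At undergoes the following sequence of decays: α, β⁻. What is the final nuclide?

Start: (A, Z) = (217, 85).
After α: (213, 83).
After β⁻: (213, 84).
Z = 84 is polonium.

Po-213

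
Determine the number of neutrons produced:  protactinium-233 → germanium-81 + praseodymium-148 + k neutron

4

Conserve mass number: 233 = 81 + 148 + k, so k = 233 − 229 = 4.
Check atomic number: 91 = 32 + 59 + 0 = 91. ✓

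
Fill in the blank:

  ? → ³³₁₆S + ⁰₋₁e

P-33

Conserve mass number: A = 33 + 0, so A = 33.
Conserve atomic number: Z = 16 − 1, so Z = 15.
Z = 15 is phosphorus, so the species is ³³₁₅P.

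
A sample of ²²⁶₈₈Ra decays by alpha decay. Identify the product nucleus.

Alpha decay: mass number changes by -4, atomic number by -2.
A: 226 − 4 = 222; Z: 88 − 2 = 86.
Z = 86 is radon, so the daughter is ²²²₈₆Rn.

Rn-222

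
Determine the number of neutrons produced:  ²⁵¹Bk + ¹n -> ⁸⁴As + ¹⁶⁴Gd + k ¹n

4

Conserve mass number: 252 = 84 + 164 + k, so k = 252 − 248 = 4.
Check atomic number: 97 = 33 + 64 + 0 = 97. ✓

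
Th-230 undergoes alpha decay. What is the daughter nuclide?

Alpha decay: mass number changes by -4, atomic number by -2.
A: 230 − 4 = 226; Z: 90 − 2 = 88.
Z = 88 is radium, so the daughter is Ra-226.

Ra-226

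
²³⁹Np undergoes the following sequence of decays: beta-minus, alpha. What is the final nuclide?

U-235

Start: (A, Z) = (239, 93).
After β⁻: (239, 94).
After α: (235, 92).
Z = 92 is uranium.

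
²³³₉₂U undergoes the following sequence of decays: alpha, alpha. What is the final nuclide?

Start: (A, Z) = (233, 92).
After α: (229, 90).
After α: (225, 88).
Z = 88 is radium.

Ra-225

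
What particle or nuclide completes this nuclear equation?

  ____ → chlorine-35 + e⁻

Conserve mass number: A = 35 + 0, so A = 35.
Conserve atomic number: Z = 17 − 1, so Z = 16.
Z = 16 is sulfur, so the species is sulfur-35.

S-35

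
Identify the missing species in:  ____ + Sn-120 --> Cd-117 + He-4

Conserve mass number: A + 120 = 117 + 4, so A = 1.
Conserve atomic number: Z + 50 = 48 + 2, so Z = 0.
A = 1 and Z = 0 is n — a neutron.

neutron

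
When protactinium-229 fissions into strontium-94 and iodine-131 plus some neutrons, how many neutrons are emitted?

4

Conserve mass number: 229 = 94 + 131 + k, so k = 229 − 225 = 4.
Check atomic number: 91 = 38 + 53 + 0 = 91. ✓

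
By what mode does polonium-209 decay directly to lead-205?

alpha decay

ΔA = 205 − 209 = -4; ΔZ = 82 − 84 = -2.
A drops by 4 and Z drops by 2 — the signature of alpha emission.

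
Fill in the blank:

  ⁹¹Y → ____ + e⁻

Zr-91

Conserve mass number: 91 = A + 0, so A = 91.
Conserve atomic number: 39 = Z − 1, so Z = 40.
Z = 40 is zirconium, so the species is ⁹¹Zr.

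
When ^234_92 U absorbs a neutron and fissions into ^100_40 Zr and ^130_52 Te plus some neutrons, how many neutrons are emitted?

Conserve mass number: 235 = 100 + 130 + k, so k = 235 − 230 = 5.
Check atomic number: 92 = 40 + 52 + 0 = 92. ✓

5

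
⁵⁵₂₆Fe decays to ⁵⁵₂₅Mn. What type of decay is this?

ΔA = 55 − 55 = 0; ΔZ = 25 − 26 = -1.
A is unchanged and Z drops by 1 — a proton has become a neutron (β⁺ emission or electron capture).

beta-plus decay or electron capture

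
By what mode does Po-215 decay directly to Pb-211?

ΔA = 211 − 215 = -4; ΔZ = 82 − 84 = -2.
A drops by 4 and Z drops by 2 — the signature of alpha emission.

alpha decay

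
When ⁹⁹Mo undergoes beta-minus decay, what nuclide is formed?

Tc-99

Beta-minus decay: mass number changes by +0, atomic number by +1.
A: 99 = 99; Z: 42 + 1 = 43.
Z = 43 is technetium, so the daughter is ⁹⁹Tc.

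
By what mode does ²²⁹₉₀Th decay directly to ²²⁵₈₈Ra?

ΔA = 225 − 229 = -4; ΔZ = 88 − 90 = -2.
A drops by 4 and Z drops by 2 — the signature of alpha emission.

alpha decay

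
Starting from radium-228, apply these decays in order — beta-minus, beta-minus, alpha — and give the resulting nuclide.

Start: (A, Z) = (228, 88).
After β⁻: (228, 89).
After β⁻: (228, 90).
After α: (224, 88).
Z = 88 is radium.

Ra-224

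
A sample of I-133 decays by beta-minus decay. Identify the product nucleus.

Beta-minus decay: mass number changes by +0, atomic number by +1.
A: 133 = 133; Z: 53 + 1 = 54.
Z = 54 is xenon, so the daughter is Xe-133.

Xe-133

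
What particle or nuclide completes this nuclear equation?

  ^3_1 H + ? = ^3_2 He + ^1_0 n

Conserve mass number: 3 + A = 3 + 1, so A = 1.
Conserve atomic number: 1 + Z = 2 + 0, so Z = 1.
A = 1 and Z = 1 is ^1_1 H — a proton.

proton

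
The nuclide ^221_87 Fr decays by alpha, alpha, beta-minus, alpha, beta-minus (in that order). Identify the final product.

Start: (A, Z) = (221, 87).
After α: (217, 85).
After α: (213, 83).
After β⁻: (213, 84).
After α: (209, 82).
After β⁻: (209, 83).
Z = 83 is bismuth.

Bi-209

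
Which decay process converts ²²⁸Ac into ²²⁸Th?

beta-minus decay

ΔA = 228 − 228 = 0; ΔZ = 90 − 89 = +1.
A is unchanged and Z rises by 1 — a neutron has become a proton (β⁻ decay).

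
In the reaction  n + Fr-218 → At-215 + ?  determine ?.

Conserve mass number: 1 + 218 = 215 + A, so A = 4.
Conserve atomic number: 0 + 87 = 85 + Z, so Z = 2.
A = 4 and Z = 2 is He-4 — an alpha particle.

alpha particle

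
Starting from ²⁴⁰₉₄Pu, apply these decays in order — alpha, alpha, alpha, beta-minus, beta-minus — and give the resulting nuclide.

Th-228

Start: (A, Z) = (240, 94).
After α: (236, 92).
After α: (232, 90).
After α: (228, 88).
After β⁻: (228, 89).
After β⁻: (228, 90).
Z = 90 is thorium.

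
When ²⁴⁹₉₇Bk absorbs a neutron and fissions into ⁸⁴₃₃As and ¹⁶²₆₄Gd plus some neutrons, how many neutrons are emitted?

4

Conserve mass number: 250 = 84 + 162 + k, so k = 250 − 246 = 4.
Check atomic number: 97 = 33 + 64 + 0 = 97. ✓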